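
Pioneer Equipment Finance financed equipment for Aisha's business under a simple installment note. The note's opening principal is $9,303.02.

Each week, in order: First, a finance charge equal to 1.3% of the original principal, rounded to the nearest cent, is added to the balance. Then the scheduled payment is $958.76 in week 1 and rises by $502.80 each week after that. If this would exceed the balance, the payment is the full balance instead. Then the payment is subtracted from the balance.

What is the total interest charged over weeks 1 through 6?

$725.64

Week 1: $9,303.02 +$120.94 interest = $9,423.96; pay $958.76 → $8,465.20
Week 2: $8,465.20 +$120.94 interest = $8,586.14; pay $1,461.56 → $7,124.58
Week 3: $7,124.58 +$120.94 interest = $7,245.52; pay $1,964.36 → $5,281.16
Week 4: $5,281.16 +$120.94 interest = $5,402.10; pay $2,467.16 → $2,934.94
Week 5: $2,934.94 +$120.94 interest = $3,055.88; pay $2,969.96 → $85.92
Week 6: $85.92 +$120.94 interest = $206.86; pay $206.86 → $0.00
Total interest: $120.94 + $120.94 + $120.94 + $120.94 + $120.94 + $120.94 = $725.64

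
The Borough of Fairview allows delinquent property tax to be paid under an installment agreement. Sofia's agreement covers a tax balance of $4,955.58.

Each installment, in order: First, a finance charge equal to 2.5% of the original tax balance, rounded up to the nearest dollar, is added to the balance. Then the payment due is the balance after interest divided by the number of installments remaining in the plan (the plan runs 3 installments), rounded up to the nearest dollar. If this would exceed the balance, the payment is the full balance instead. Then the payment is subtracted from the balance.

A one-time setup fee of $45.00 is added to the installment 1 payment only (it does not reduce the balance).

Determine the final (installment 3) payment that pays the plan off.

$1,878.58

Installment 1: opening $4,955.58; interest $124.00 → $5,079.58; payment $1,694.00 (+ $45.00 fee); balance $3,385.58
Installment 2: opening $3,385.58; interest $124.00 → $3,509.58; payment $1,755.00; balance $1,754.58
Installment 3: opening $1,754.58; interest $124.00 → $1,878.58; payment $1,878.58; balance $0.00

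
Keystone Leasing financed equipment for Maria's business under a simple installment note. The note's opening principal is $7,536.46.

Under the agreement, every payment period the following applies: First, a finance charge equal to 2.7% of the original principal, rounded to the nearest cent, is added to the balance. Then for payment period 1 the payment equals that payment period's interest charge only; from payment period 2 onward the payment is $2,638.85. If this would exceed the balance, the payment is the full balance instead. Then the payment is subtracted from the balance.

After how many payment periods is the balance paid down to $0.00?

5

# | Opening | Interest | Payment | End bal
1 | $7,536.46 | $203.48 | $203.48 | $7,536.46
2 | $7,536.46 | $203.48 | $2,638.85 | $5,101.09
3 | $5,101.09 | $203.48 | $2,638.85 | $2,665.72
4 | $2,665.72 | $203.48 | $2,638.85 | $230.35
5 | $230.35 | $203.48 | $433.83 | $0.00
Balance reaches $0.00 in payment period 5.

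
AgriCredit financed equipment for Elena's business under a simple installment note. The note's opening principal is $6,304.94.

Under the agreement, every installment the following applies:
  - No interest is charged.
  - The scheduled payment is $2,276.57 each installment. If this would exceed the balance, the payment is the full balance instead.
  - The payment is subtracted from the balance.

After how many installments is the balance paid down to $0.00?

# | Opening | Payment | End bal
1 | $6,304.94 | $2,276.57 | $4,028.37
2 | $4,028.37 | $2,276.57 | $1,751.80
3 | $1,751.80 | $1,751.80 | $0.00
Balance reaches $0.00 in installment 3.

3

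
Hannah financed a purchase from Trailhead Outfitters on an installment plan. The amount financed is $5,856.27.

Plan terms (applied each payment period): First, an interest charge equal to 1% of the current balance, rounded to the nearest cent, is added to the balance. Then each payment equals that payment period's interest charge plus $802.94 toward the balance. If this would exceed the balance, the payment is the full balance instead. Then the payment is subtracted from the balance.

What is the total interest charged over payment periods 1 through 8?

$243.68

Payment period 1: opening $5,856.27; interest $58.56 → $5,914.83; payment $861.50; balance $5,053.33
Payment period 2: opening $5,053.33; interest $50.53 → $5,103.86; payment $853.47; balance $4,250.39
Payment period 3: opening $4,250.39; interest $42.50 → $4,292.89; payment $845.44; balance $3,447.45
Payment period 4: opening $3,447.45; interest $34.47 → $3,481.92; payment $837.41; balance $2,644.51
Payment period 5: opening $2,644.51; interest $26.45 → $2,670.96; payment $829.39; balance $1,841.57
Payment period 6: opening $1,841.57; interest $18.42 → $1,859.99; payment $821.36; balance $1,038.63
Payment period 7: opening $1,038.63; interest $10.39 → $1,049.02; payment $813.33; balance $235.69
Payment period 8: opening $235.69; interest $2.36 → $238.05; payment $238.05; balance $0.00
Total interest: $58.56 + $50.53 + $42.50 + $34.47 + $26.45 + $18.42 + $10.39 + $2.36 = $243.68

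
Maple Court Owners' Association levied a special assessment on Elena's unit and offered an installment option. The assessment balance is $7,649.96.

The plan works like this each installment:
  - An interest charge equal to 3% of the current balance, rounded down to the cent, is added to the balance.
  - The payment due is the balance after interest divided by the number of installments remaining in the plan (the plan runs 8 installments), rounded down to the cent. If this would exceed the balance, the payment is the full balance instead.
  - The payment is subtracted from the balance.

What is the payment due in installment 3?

Installment 1: opening $7,649.96; interest $229.49 → $7,879.45; payment $984.93; balance $6,894.52
Installment 2: opening $6,894.52; interest $206.83 → $7,101.35; payment $1,014.47; balance $6,086.88
Installment 3: opening $6,086.88; interest $182.60 → $6,269.48; payment $1,044.91; balance $5,224.57

$1,044.91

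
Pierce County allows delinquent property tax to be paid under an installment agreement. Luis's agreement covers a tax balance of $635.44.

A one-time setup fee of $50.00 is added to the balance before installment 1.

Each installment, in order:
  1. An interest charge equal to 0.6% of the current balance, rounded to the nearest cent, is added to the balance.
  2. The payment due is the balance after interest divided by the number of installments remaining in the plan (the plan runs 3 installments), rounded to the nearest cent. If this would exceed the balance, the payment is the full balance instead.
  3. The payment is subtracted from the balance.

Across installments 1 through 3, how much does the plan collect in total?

Installment 1: $685.44 +$4.11 interest = $689.55; pay $229.85 → $459.70
Installment 2: $459.70 +$2.76 interest = $462.46; pay $231.23 → $231.23
Installment 3: $231.23 +$1.39 interest = $232.62; pay $232.62 → $0.00
Total paid: $693.70

$693.70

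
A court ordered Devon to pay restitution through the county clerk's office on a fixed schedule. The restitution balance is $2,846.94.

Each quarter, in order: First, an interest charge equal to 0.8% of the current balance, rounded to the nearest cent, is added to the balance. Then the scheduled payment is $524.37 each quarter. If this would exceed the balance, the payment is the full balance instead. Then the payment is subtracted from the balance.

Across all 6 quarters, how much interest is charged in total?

$75.82

# | Opening | Interest | Payment | End bal
1 | $2,846.94 | $22.78 | $524.37 | $2,345.35
2 | $2,345.35 | $18.76 | $524.37 | $1,839.74
3 | $1,839.74 | $14.72 | $524.37 | $1,330.09
4 | $1,330.09 | $10.64 | $524.37 | $816.36
5 | $816.36 | $6.53 | $524.37 | $298.52
6 | $298.52 | $2.39 | $300.91 | $0.00
Total interest: $22.78 + $18.76 + $14.72 + $10.64 + $6.53 + $2.39 = $75.82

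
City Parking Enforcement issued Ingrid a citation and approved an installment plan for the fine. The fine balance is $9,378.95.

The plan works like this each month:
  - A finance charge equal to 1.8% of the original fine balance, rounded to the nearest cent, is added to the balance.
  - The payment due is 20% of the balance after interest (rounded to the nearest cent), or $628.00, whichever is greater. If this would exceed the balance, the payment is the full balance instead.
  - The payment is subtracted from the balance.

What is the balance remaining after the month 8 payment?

# | Opening | Interest | Payment | End bal
1 | $9,378.95 | $168.82 | $1,909.55 | $7,638.22
2 | $7,638.22 | $168.82 | $1,561.41 | $6,245.63
3 | $6,245.63 | $168.82 | $1,282.89 | $5,131.56
4 | $5,131.56 | $168.82 | $1,060.08 | $4,240.30
5 | $4,240.30 | $168.82 | $881.82 | $3,527.30
6 | $3,527.30 | $168.82 | $739.22 | $2,956.90
7 | $2,956.90 | $168.82 | $628.00 | $2,497.72
8 | $2,497.72 | $168.82 | $628.00 | $2,038.54

$2,038.54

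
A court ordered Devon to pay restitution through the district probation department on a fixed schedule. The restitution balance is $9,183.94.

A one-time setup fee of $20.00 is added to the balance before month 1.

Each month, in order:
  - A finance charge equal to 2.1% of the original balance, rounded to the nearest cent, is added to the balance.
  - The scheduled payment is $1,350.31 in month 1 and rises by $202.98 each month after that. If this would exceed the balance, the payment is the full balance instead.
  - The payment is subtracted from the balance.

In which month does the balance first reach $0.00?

6

# | Opening | Interest | Payment | End bal
1 | $9,203.94 | $192.86 | $1,350.31 | $8,046.49
2 | $8,046.49 | $192.86 | $1,553.29 | $6,686.06
3 | $6,686.06 | $192.86 | $1,756.27 | $5,122.65
4 | $5,122.65 | $192.86 | $1,959.25 | $3,356.26
5 | $3,356.26 | $192.86 | $2,162.23 | $1,386.89
6 | $1,386.89 | $192.86 | $1,579.75 | $0.00
Balance reaches $0.00 in month 6.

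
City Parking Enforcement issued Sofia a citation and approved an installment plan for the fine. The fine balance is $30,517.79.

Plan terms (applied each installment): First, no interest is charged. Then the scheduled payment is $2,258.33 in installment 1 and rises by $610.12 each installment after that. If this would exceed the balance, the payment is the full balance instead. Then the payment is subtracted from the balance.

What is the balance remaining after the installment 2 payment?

$25,391.01

Installment 1: opening $30,517.79; payment $2,258.33; balance $28,259.46
Installment 2: opening $28,259.46; payment $2,868.45; balance $25,391.01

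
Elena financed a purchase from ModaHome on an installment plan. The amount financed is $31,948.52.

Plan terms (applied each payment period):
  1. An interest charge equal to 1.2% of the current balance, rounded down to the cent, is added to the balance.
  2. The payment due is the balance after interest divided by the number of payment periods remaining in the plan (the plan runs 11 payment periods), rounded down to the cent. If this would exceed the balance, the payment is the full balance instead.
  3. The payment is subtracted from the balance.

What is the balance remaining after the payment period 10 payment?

Payment period 1: $31,948.52 +$383.38 interest = $32,331.90; pay $2,939.26 → $29,392.64
Payment period 2: $29,392.64 +$352.71 interest = $29,745.35; pay $2,974.53 → $26,770.82
Payment period 3: $26,770.82 +$321.24 interest = $27,092.06; pay $3,010.22 → $24,081.84
Payment period 4: $24,081.84 +$288.98 interest = $24,370.82; pay $3,046.35 → $21,324.47
Payment period 5: $21,324.47 +$255.89 interest = $21,580.36; pay $3,082.90 → $18,497.46
Payment period 6: $18,497.46 +$221.96 interest = $18,719.42; pay $3,119.90 → $15,599.52
Payment period 7: $15,599.52 +$187.19 interest = $15,786.71; pay $3,157.34 → $12,629.37
Payment period 8: $12,629.37 +$151.55 interest = $12,780.92; pay $3,195.23 → $9,585.69
Payment period 9: $9,585.69 +$115.02 interest = $9,700.71; pay $3,233.57 → $6,467.14
Payment period 10: $6,467.14 +$77.60 interest = $6,544.74; pay $3,272.37 → $3,272.37

$3,272.37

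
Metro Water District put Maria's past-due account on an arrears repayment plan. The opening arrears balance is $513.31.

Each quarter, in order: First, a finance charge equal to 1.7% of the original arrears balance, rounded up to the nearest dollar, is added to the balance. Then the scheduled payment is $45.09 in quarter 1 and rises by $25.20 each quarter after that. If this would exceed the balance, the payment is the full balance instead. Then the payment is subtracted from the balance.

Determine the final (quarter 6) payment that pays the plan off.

Quarter 1: $513.31 +$9.00 interest = $522.31; pay $45.09 → $477.22
Quarter 2: $477.22 +$9.00 interest = $486.22; pay $70.29 → $415.93
Quarter 3: $415.93 +$9.00 interest = $424.93; pay $95.49 → $329.44
Quarter 4: $329.44 +$9.00 interest = $338.44; pay $120.69 → $217.75
Quarter 5: $217.75 +$9.00 interest = $226.75; pay $145.89 → $80.86
Quarter 6: $80.86 +$9.00 interest = $89.86; pay $89.86 → $0.00

$89.86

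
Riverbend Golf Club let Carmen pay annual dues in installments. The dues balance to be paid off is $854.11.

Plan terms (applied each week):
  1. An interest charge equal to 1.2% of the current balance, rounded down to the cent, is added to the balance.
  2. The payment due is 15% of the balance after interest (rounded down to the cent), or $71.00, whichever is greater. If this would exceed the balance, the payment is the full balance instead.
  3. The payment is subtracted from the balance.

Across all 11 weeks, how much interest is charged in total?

Week 1: $854.11 +$10.24 interest = $864.35; pay $129.65 → $734.70
Week 2: $734.70 +$8.81 interest = $743.51; pay $111.52 → $631.99
Week 3: $631.99 +$7.58 interest = $639.57; pay $95.93 → $543.64
Week 4: $543.64 +$6.52 interest = $550.16; pay $82.52 → $467.64
Week 5: $467.64 +$5.61 interest = $473.25; pay $71.00 → $402.25
Week 6: $402.25 +$4.82 interest = $407.07; pay $71.00 → $336.07
Week 7: $336.07 +$4.03 interest = $340.10; pay $71.00 → $269.10
Week 8: $269.10 +$3.22 interest = $272.32; pay $71.00 → $201.32
Week 9: $201.32 +$2.41 interest = $203.73; pay $71.00 → $132.73
Week 10: $132.73 +$1.59 interest = $134.32; pay $71.00 → $63.32
Week 11: $63.32 +$0.75 interest = $64.07; pay $64.07 → $0.00
Total interest: $10.24 + $8.81 + $7.58 + $6.52 + $5.61 + $4.82 + $4.03 + $3.22 + $2.41 + $1.59 + $0.75 = $55.58

$55.58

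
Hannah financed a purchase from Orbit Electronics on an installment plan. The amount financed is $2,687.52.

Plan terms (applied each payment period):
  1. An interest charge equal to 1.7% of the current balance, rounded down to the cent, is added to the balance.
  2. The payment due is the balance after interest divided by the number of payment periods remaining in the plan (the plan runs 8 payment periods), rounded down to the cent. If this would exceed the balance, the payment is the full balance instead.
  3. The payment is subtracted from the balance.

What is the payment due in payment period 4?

$359.37

Payment period 1: $2,687.52 +$45.68 interest = $2,733.20; pay $341.65 → $2,391.55
Payment period 2: $2,391.55 +$40.65 interest = $2,432.20; pay $347.45 → $2,084.75
Payment period 3: $2,084.75 +$35.44 interest = $2,120.19; pay $353.36 → $1,766.83
Payment period 4: $1,766.83 +$30.03 interest = $1,796.86; pay $359.37 → $1,437.49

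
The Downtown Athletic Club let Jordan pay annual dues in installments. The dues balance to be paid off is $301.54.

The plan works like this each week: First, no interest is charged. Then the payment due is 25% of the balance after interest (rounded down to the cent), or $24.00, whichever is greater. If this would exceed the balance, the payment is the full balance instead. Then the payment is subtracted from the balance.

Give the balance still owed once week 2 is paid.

$169.62

Week 1: $301.54 − $75.38 → $226.16
Week 2: $226.16 − $56.54 → $169.62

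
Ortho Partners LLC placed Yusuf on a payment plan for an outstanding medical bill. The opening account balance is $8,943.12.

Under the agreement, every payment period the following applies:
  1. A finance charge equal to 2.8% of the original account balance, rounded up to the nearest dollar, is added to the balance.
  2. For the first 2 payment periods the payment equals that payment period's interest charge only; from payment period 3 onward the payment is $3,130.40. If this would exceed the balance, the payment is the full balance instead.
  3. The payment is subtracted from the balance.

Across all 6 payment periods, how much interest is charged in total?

$1,506.00

# | Opening | Interest | Payment | End bal
1 | $8,943.12 | $251.00 | $251.00 | $8,943.12
2 | $8,943.12 | $251.00 | $251.00 | $8,943.12
3 | $8,943.12 | $251.00 | $3,130.40 | $6,063.72
4 | $6,063.72 | $251.00 | $3,130.40 | $3,184.32
5 | $3,184.32 | $251.00 | $3,130.40 | $304.92
6 | $304.92 | $251.00 | $555.92 | $0.00
Total interest: $251.00 + $251.00 + $251.00 + $251.00 + $251.00 + $251.00 = $1,506.00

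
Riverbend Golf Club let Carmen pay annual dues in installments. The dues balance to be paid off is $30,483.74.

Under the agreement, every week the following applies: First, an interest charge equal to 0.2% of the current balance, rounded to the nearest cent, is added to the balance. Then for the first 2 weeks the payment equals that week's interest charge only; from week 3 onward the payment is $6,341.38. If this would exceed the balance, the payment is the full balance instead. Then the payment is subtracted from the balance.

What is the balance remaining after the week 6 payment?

$5,286.63

Week 1: $30,483.74 +$60.97 interest = $30,544.71; pay $60.97 → $30,483.74
Week 2: $30,483.74 +$60.97 interest = $30,544.71; pay $60.97 → $30,483.74
Week 3: $30,483.74 +$60.97 interest = $30,544.71; pay $6,341.38 → $24,203.33
Week 4: $24,203.33 +$48.41 interest = $24,251.74; pay $6,341.38 → $17,910.36
Week 5: $17,910.36 +$35.82 interest = $17,946.18; pay $6,341.38 → $11,604.80
Week 6: $11,604.80 +$23.21 interest = $11,628.01; pay $6,341.38 → $5,286.63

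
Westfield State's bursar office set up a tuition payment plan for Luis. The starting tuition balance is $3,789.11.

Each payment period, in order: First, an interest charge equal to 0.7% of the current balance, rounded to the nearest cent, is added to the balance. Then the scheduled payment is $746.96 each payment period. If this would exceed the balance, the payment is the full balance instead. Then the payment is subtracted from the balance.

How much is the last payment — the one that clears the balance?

Payment period 1: opening $3,789.11; interest $26.52 → $3,815.63; payment $746.96; balance $3,068.67
Payment period 2: opening $3,068.67; interest $21.48 → $3,090.15; payment $746.96; balance $2,343.19
Payment period 3: opening $2,343.19; interest $16.40 → $2,359.59; payment $746.96; balance $1,612.63
Payment period 4: opening $1,612.63; interest $11.29 → $1,623.92; payment $746.96; balance $876.96
Payment period 5: opening $876.96; interest $6.14 → $883.10; payment $746.96; balance $136.14
Payment period 6: opening $136.14; interest $0.95 → $137.09; payment $137.09; balance $0.00

$137.09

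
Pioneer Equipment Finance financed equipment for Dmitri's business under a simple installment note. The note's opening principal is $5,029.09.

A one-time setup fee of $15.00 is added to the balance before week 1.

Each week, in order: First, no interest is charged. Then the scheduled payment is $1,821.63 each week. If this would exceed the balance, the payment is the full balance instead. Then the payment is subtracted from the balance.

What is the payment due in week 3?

$1,400.83

Week 1: $5,044.09 − $1,821.63 → $3,222.46
Week 2: $3,222.46 − $1,821.63 → $1,400.83
Week 3: $1,400.83 − $1,400.83 → $0.00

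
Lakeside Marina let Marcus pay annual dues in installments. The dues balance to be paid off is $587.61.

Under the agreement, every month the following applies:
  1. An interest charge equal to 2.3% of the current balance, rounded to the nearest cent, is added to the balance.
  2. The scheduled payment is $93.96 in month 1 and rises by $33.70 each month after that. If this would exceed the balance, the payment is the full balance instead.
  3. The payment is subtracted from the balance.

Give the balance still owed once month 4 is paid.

Month 1: opening $587.61; interest $13.52 → $601.13; payment $93.96; balance $507.17
Month 2: opening $507.17; interest $11.66 → $518.83; payment $127.66; balance $391.17
Month 3: opening $391.17; interest $9.00 → $400.17; payment $161.36; balance $238.81
Month 4: opening $238.81; interest $5.49 → $244.30; payment $195.06; balance $49.24

$49.24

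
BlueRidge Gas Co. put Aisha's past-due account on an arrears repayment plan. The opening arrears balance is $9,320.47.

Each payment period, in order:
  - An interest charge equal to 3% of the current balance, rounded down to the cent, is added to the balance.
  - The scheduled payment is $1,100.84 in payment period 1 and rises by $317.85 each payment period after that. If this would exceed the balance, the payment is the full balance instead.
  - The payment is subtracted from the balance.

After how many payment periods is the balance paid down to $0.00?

Payment period 1: $9,320.47 +$279.61 interest = $9,600.08; pay $1,100.84 → $8,499.24
Payment period 2: $8,499.24 +$254.97 interest = $8,754.21; pay $1,418.69 → $7,335.52
Payment period 3: $7,335.52 +$220.06 interest = $7,555.58; pay $1,736.54 → $5,819.04
Payment period 4: $5,819.04 +$174.57 interest = $5,993.61; pay $2,054.39 → $3,939.22
Payment period 5: $3,939.22 +$118.17 interest = $4,057.39; pay $2,372.24 → $1,685.15
Payment period 6: $1,685.15 +$50.55 interest = $1,735.70; pay $1,735.70 → $0.00
Balance reaches $0.00 in payment period 6.

6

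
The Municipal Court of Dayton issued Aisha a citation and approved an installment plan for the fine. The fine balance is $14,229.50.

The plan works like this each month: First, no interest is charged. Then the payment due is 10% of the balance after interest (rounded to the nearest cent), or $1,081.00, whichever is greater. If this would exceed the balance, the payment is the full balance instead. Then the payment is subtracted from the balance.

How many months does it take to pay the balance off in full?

13

Month 1: $14,229.50 − $1,422.95 → $12,806.55
Month 2: $12,806.55 − $1,280.66 → $11,525.89
Month 3: $11,525.89 − $1,152.59 → $10,373.30
Month 4: $10,373.30 − $1,081.00 → $9,292.30
Month 5: $9,292.30 − $1,081.00 → $8,211.30
Month 6: $8,211.30 − $1,081.00 → $7,130.30
Month 7: $7,130.30 − $1,081.00 → $6,049.30
Month 8: $6,049.30 − $1,081.00 → $4,968.30
Month 9: $4,968.30 − $1,081.00 → $3,887.30
Month 10: $3,887.30 − $1,081.00 → $2,806.30
Month 11: $2,806.30 − $1,081.00 → $1,725.30
Month 12: $1,725.30 − $1,081.00 → $644.30
Month 13: $644.30 − $644.30 → $0.00
Balance reaches $0.00 in month 13.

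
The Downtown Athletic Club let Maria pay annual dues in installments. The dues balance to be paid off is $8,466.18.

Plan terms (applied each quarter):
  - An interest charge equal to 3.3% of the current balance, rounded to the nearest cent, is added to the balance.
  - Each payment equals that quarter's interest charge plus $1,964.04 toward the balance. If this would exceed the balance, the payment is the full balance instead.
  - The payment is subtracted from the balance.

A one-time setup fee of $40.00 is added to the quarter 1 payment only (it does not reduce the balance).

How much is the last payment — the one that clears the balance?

# | Opening | Interest | Payment | Fee | End bal
1 | $8,466.18 | $279.38 | $2,243.42 | $40.00 | $6,502.14
2 | $6,502.14 | $214.57 | $2,178.61 | — | $4,538.10
3 | $4,538.10 | $149.76 | $2,113.80 | — | $2,574.06
4 | $2,574.06 | $84.94 | $2,048.98 | — | $610.02
5 | $610.02 | $20.13 | $630.15 | — | $0.00

$630.15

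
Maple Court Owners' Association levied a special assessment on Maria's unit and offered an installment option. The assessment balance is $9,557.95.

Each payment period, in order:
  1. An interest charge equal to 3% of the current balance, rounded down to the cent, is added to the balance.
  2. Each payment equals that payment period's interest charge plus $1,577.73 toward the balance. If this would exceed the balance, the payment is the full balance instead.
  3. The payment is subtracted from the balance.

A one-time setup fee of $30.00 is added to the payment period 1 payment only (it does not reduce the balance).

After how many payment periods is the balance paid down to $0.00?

7

# | Opening | Interest | Payment | Fee | End bal
1 | $9,557.95 | $286.73 | $1,864.46 | $30.00 | $7,980.22
2 | $7,980.22 | $239.40 | $1,817.13 | — | $6,402.49
3 | $6,402.49 | $192.07 | $1,769.80 | — | $4,824.76
4 | $4,824.76 | $144.74 | $1,722.47 | — | $3,247.03
5 | $3,247.03 | $97.41 | $1,675.14 | — | $1,669.30
6 | $1,669.30 | $50.07 | $1,627.80 | — | $91.57
7 | $91.57 | $2.74 | $94.31 | — | $0.00
Balance reaches $0.00 in payment period 7.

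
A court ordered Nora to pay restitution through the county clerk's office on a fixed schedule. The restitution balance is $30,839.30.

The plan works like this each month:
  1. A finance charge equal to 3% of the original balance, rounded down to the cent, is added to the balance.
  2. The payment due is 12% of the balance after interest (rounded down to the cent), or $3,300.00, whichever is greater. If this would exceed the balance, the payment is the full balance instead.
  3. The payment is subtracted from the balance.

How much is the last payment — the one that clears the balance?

Month 1: opening $30,839.30; interest $925.17 → $31,764.47; payment $3,811.73; balance $27,952.74
Month 2: opening $27,952.74; interest $925.17 → $28,877.91; payment $3,465.34; balance $25,412.57
Month 3: opening $25,412.57; interest $925.17 → $26,337.74; payment $3,300.00; balance $23,037.74
Month 4: opening $23,037.74; interest $925.17 → $23,962.91; payment $3,300.00; balance $20,662.91
Month 5: opening $20,662.91; interest $925.17 → $21,588.08; payment $3,300.00; balance $18,288.08
Month 6: opening $18,288.08; interest $925.17 → $19,213.25; payment $3,300.00; balance $15,913.25
Month 7: opening $15,913.25; interest $925.17 → $16,838.42; payment $3,300.00; balance $13,538.42
Month 8: opening $13,538.42; interest $925.17 → $14,463.59; payment $3,300.00; balance $11,163.59
Month 9: opening $11,163.59; interest $925.17 → $12,088.76; payment $3,300.00; balance $8,788.76
Month 10: opening $8,788.76; interest $925.17 → $9,713.93; payment $3,300.00; balance $6,413.93
Month 11: opening $6,413.93; interest $925.17 → $7,339.10; payment $3,300.00; balance $4,039.10
Month 12: opening $4,039.10; interest $925.17 → $4,964.27; payment $3,300.00; balance $1,664.27
Month 13: opening $1,664.27; interest $925.17 → $2,589.44; payment $2,589.44; balance $0.00

$2,589.44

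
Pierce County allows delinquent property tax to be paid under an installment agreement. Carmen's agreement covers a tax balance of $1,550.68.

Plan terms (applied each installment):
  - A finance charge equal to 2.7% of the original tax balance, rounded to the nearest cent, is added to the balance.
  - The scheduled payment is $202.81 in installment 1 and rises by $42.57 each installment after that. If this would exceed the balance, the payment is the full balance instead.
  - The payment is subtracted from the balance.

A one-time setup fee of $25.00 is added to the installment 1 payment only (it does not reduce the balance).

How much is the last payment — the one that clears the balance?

Installment 1: $1,550.68 +$41.87 interest = $1,592.55; pay $202.81 (+ $25.00 fee) → $1,389.74
Installment 2: $1,389.74 +$41.87 interest = $1,431.61; pay $245.38 → $1,186.23
Installment 3: $1,186.23 +$41.87 interest = $1,228.10; pay $287.95 → $940.15
Installment 4: $940.15 +$41.87 interest = $982.02; pay $330.52 → $651.50
Installment 5: $651.50 +$41.87 interest = $693.37; pay $373.09 → $320.28
Installment 6: $320.28 +$41.87 interest = $362.15; pay $362.15 → $0.00

$362.15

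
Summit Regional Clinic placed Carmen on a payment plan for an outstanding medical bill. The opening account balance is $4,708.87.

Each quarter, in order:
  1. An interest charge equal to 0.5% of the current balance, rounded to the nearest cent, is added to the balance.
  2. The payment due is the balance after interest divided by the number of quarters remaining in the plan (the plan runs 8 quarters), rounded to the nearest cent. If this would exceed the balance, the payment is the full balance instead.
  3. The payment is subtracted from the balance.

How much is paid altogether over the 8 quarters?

Quarter 1: $4,708.87 +$23.54 interest = $4,732.41; pay $591.55 → $4,140.86
Quarter 2: $4,140.86 +$20.70 interest = $4,161.56; pay $594.51 → $3,567.05
Quarter 3: $3,567.05 +$17.84 interest = $3,584.89; pay $597.48 → $2,987.41
Quarter 4: $2,987.41 +$14.94 interest = $3,002.35; pay $600.47 → $2,401.88
Quarter 5: $2,401.88 +$12.01 interest = $2,413.89; pay $603.47 → $1,810.42
Quarter 6: $1,810.42 +$9.05 interest = $1,819.47; pay $606.49 → $1,212.98
Quarter 7: $1,212.98 +$6.06 interest = $1,219.04; pay $609.52 → $609.52
Quarter 8: $609.52 +$3.05 interest = $612.57; pay $612.57 → $0.00
Total paid: $4,816.06

$4,816.06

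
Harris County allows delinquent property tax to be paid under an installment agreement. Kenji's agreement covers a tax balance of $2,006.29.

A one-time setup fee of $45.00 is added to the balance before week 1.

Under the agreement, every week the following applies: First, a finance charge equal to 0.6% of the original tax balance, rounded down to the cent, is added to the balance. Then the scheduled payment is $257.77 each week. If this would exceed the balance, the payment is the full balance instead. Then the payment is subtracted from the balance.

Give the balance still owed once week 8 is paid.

$85.37

Week 1: opening $2,051.29; interest $12.03 → $2,063.32; payment $257.77; balance $1,805.55
Week 2: opening $1,805.55; interest $12.03 → $1,817.58; payment $257.77; balance $1,559.81
Week 3: opening $1,559.81; interest $12.03 → $1,571.84; payment $257.77; balance $1,314.07
Week 4: opening $1,314.07; interest $12.03 → $1,326.10; payment $257.77; balance $1,068.33
Week 5: opening $1,068.33; interest $12.03 → $1,080.36; payment $257.77; balance $822.59
Week 6: opening $822.59; interest $12.03 → $834.62; payment $257.77; balance $576.85
Week 7: opening $576.85; interest $12.03 → $588.88; payment $257.77; balance $331.11
Week 8: opening $331.11; interest $12.03 → $343.14; payment $257.77; balance $85.37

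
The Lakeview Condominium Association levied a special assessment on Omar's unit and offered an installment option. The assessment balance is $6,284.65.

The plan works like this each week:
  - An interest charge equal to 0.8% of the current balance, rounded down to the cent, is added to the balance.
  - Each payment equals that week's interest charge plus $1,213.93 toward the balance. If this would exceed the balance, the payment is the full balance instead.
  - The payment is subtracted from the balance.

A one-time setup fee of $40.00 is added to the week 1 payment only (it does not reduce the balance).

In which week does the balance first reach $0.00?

6

Week 1: opening $6,284.65; interest $50.27 → $6,334.92; payment $1,264.20 (+ $40.00 fee); balance $5,070.72
Week 2: opening $5,070.72; interest $40.56 → $5,111.28; payment $1,254.49; balance $3,856.79
Week 3: opening $3,856.79; interest $30.85 → $3,887.64; payment $1,244.78; balance $2,642.86
Week 4: opening $2,642.86; interest $21.14 → $2,664.00; payment $1,235.07; balance $1,428.93
Week 5: opening $1,428.93; interest $11.43 → $1,440.36; payment $1,225.36; balance $215.00
Week 6: opening $215.00; interest $1.72 → $216.72; payment $216.72; balance $0.00
Balance reaches $0.00 in week 6.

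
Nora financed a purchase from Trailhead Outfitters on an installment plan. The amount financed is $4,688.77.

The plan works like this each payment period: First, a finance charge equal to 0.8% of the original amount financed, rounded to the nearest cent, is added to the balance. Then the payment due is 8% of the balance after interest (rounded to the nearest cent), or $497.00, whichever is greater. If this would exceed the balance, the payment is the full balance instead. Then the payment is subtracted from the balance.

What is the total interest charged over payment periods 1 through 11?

$412.61

# | Opening | Interest | Payment | End bal
1 | $4,688.77 | $37.51 | $497.00 | $4,229.28
2 | $4,229.28 | $37.51 | $497.00 | $3,769.79
3 | $3,769.79 | $37.51 | $497.00 | $3,310.30
4 | $3,310.30 | $37.51 | $497.00 | $2,850.81
5 | $2,850.81 | $37.51 | $497.00 | $2,391.32
6 | $2,391.32 | $37.51 | $497.00 | $1,931.83
7 | $1,931.83 | $37.51 | $497.00 | $1,472.34
8 | $1,472.34 | $37.51 | $497.00 | $1,012.85
9 | $1,012.85 | $37.51 | $497.00 | $553.36
10 | $553.36 | $37.51 | $497.00 | $93.87
11 | $93.87 | $37.51 | $131.38 | $0.00
Total interest: $37.51 + $37.51 + $37.51 + $37.51 + $37.51 + $37.51 + $37.51 + $37.51 + $37.51 + $37.51 + $37.51 = $412.61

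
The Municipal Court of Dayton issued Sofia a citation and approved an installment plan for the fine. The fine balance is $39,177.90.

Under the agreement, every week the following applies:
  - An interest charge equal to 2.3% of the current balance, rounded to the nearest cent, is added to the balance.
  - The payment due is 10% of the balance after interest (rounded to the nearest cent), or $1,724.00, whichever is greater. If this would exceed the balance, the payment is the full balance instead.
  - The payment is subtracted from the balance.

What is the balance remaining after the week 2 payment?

$33,210.66

Week 1: $39,177.90 +$901.09 interest = $40,078.99; pay $4,007.90 → $36,071.09
Week 2: $36,071.09 +$829.64 interest = $36,900.73; pay $3,690.07 → $33,210.66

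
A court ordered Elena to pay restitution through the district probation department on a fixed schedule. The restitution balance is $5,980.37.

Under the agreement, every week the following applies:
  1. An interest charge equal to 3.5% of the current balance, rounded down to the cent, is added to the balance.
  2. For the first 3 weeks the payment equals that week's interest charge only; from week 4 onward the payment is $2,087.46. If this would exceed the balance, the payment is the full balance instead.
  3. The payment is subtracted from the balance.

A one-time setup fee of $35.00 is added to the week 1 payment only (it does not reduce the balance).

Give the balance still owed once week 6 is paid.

Week 1: $5,980.37 +$209.31 interest = $6,189.68; pay $209.31 (+ $35.00 fee) → $5,980.37
Week 2: $5,980.37 +$209.31 interest = $6,189.68; pay $209.31 → $5,980.37
Week 3: $5,980.37 +$209.31 interest = $6,189.68; pay $209.31 → $5,980.37
Week 4: $5,980.37 +$209.31 interest = $6,189.68; pay $2,087.46 → $4,102.22
Week 5: $4,102.22 +$143.57 interest = $4,245.79; pay $2,087.46 → $2,158.33
Week 6: $2,158.33 +$75.54 interest = $2,233.87; pay $2,087.46 → $146.41

$146.41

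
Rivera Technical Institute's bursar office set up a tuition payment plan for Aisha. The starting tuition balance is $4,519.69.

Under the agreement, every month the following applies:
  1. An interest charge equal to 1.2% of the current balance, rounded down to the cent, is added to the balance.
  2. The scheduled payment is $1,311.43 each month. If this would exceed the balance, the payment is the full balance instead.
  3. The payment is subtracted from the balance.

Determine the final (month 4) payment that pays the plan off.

Month 1: opening $4,519.69; interest $54.23 → $4,573.92; payment $1,311.43; balance $3,262.49
Month 2: opening $3,262.49; interest $39.14 → $3,301.63; payment $1,311.43; balance $1,990.20
Month 3: opening $1,990.20; interest $23.88 → $2,014.08; payment $1,311.43; balance $702.65
Month 4: opening $702.65; interest $8.43 → $711.08; payment $711.08; balance $0.00

$711.08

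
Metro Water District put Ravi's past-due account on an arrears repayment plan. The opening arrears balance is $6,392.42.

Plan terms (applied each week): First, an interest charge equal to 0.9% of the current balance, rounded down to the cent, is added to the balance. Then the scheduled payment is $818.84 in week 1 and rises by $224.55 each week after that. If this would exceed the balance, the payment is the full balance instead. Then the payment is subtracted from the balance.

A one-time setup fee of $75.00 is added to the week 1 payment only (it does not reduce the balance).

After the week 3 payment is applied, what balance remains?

$3,412.19

Week 1: $6,392.42 +$57.53 interest = $6,449.95; pay $818.84 (+ $75.00 fee) → $5,631.11
Week 2: $5,631.11 +$50.67 interest = $5,681.78; pay $1,043.39 → $4,638.39
Week 3: $4,638.39 +$41.74 interest = $4,680.13; pay $1,267.94 → $3,412.19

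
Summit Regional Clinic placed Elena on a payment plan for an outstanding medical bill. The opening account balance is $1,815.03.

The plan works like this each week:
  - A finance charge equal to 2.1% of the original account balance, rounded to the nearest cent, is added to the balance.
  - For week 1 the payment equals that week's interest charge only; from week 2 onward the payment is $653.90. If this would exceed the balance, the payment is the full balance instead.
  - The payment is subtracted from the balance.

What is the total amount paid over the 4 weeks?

$1,967.51

Week 1: $1,815.03 +$38.12 interest = $1,853.15; pay $38.12 → $1,815.03
Week 2: $1,815.03 +$38.12 interest = $1,853.15; pay $653.90 → $1,199.25
Week 3: $1,199.25 +$38.12 interest = $1,237.37; pay $653.90 → $583.47
Week 4: $583.47 +$38.12 interest = $621.59; pay $621.59 → $0.00
Total paid: $1,967.51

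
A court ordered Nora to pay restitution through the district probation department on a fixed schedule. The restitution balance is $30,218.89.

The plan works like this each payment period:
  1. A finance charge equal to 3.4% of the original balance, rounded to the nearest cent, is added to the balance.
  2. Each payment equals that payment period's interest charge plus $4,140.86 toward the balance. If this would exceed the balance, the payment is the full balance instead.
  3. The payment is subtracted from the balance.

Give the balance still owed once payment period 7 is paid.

Payment period 1: opening $30,218.89; interest $1,027.44 → $31,246.33; payment $5,168.30; balance $26,078.03
Payment period 2: opening $26,078.03; interest $1,027.44 → $27,105.47; payment $5,168.30; balance $21,937.17
Payment period 3: opening $21,937.17; interest $1,027.44 → $22,964.61; payment $5,168.30; balance $17,796.31
Payment period 4: opening $17,796.31; interest $1,027.44 → $18,823.75; payment $5,168.30; balance $13,655.45
Payment period 5: opening $13,655.45; interest $1,027.44 → $14,682.89; payment $5,168.30; balance $9,514.59
Payment period 6: opening $9,514.59; interest $1,027.44 → $10,542.03; payment $5,168.30; balance $5,373.73
Payment period 7: opening $5,373.73; interest $1,027.44 → $6,401.17; payment $5,168.30; balance $1,232.87

$1,232.87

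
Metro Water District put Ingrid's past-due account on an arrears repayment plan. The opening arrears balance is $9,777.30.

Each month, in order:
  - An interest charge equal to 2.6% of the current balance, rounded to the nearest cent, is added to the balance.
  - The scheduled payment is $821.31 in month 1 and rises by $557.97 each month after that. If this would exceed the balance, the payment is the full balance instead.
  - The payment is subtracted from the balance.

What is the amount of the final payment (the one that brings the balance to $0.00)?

$1,091.47

Month 1: opening $9,777.30; interest $254.21 → $10,031.51; payment $821.31; balance $9,210.20
Month 2: opening $9,210.20; interest $239.47 → $9,449.67; payment $1,379.28; balance $8,070.39
Month 3: opening $8,070.39; interest $209.83 → $8,280.22; payment $1,937.25; balance $6,342.97
Month 4: opening $6,342.97; interest $164.92 → $6,507.89; payment $2,495.22; balance $4,012.67
Month 5: opening $4,012.67; interest $104.33 → $4,117.00; payment $3,053.19; balance $1,063.81
Month 6: opening $1,063.81; interest $27.66 → $1,091.47; payment $1,091.47; balance $0.00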